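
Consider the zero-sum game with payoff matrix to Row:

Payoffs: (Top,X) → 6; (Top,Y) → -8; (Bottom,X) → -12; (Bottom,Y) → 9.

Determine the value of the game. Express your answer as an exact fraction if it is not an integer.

Row minima: Top → -8, Bottom → -12; maximin = -8.
Column maxima: X → 6, Y → 9; minimax = 6.
-8 ≠ 6, so there is no saddle point; optimal play is mixed.
Let Row play Top with probability p. Expected payoff against X: 6p + (-12)(1−p) = 18p − 12; against Y: (-8)p + 9(1−p) = −17p + 9.
Setting these equal: 18p − 12 = −17p + 9 ⇒ 35p = 21 ⇒ p = 3/5, and the value is (18)·(3/5) − 12 = -6/5.
For Column: with q = P(X), equating Top's and Bottom's payoffs gives 14q − 8 = −21q + 9 ⇒ q = 17/35.

-6/5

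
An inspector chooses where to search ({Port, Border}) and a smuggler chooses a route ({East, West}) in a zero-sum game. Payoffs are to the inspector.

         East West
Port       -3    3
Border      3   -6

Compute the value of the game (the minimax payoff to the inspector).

-3/5

Row minima: Port → -3, Border → -6; maximin = -3.
Column maxima: East → 3, West → 3; minimax = 3.
-3 ≠ 3, so there is no saddle point; optimal play is mixed.
Let the inspector play Port with probability p. Expected payoff against East: (-3)p + 3(1−p) = −6p + 3; against West: 3p + (-6)(1−p) = 9p − 6.
Setting these equal: −6p + 3 = 9p − 6 ⇒ −15p = -9 ⇒ p = 3/5, and the value is (-6)·(3/5) + 3 = -3/5.
For the smuggler: with q = P(East), equating Port's and Border's payoffs gives −6q + 3 = 9q − 6 ⇒ q = 3/5.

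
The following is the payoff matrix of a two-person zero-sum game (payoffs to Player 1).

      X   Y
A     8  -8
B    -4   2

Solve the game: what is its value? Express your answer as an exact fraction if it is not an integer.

Row minima: A → -8, B → -4; maximin = -4.
Column maxima: X → 8, Y → 2; minimax = 2.
-4 ≠ 2, so there is no saddle point; optimal play is mixed.
Let Player 1 play A with probability p. Expected payoff against X: 8p + (-4)(1−p) = 12p − 4; against Y: (-8)p + 2(1−p) = −10p + 2.
Setting these equal: 12p − 4 = −10p + 2 ⇒ 22p = 6 ⇒ p = 3/11, and the value is (12)·(3/11) − 4 = -8/11.
For Player 2: with q = P(X), equating A's and B's payoffs gives 16q − 8 = −6q + 2 ⇒ q = 5/11.

-8/11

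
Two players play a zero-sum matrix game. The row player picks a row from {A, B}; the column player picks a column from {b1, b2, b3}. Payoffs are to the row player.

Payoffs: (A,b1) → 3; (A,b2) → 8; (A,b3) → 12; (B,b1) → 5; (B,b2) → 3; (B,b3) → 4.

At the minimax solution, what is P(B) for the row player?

5/7

Row minima: A → 3, B → 3; maximin = 3.
Column maxima: b1 → 5, b2 → 8, b3 → 12; minimax = 5.
3 ≠ 5, so there is no saddle point; optimal play is mixed.
b3 is strictly dominated by b2 (it gives the row player strictly more in every row), so the column player never plays it.
On the remaining 2×2 (A, B vs b1, b2):
Let the row player play A with probability p. Expected payoff against b1: 3p + 5(1−p) = −2p + 5; against b2: 8p + 3(1−p) = 5p + 3.
Setting these equal: −2p + 5 = 5p + 3 ⇒ −7p = -2 ⇒ p = 2/7, and the value is (-2)·(2/7) + 5 = 31/7.
For the column player: with q = P(b1), equating A's and B's payoffs gives −5q + 8 = 2q + 3 ⇒ q = 5/7.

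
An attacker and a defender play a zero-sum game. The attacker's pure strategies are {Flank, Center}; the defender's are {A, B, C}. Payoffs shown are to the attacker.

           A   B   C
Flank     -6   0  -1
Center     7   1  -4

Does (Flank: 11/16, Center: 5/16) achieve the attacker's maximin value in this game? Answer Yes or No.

Yes

Against A this mix gives (11/16)·(-6) + (5/16)·7 = -31/16.
Against B this mix gives (11/16)·0 + (5/16)·1 = 5/16.
Against C this mix gives (11/16)·(-1) + (5/16)·(-4) = -31/16.
All of the defender's active replies (A, C) yield -31/16, and no column does worse for the attacker. The mix makes the defender indifferent and guarantees -31/16, so it is optimal.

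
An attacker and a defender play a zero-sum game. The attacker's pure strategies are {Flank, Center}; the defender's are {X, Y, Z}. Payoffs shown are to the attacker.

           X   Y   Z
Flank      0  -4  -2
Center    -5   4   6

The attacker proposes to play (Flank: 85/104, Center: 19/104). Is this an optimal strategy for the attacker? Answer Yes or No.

Against X this mix gives (85/104)·0 + (19/104)·(-5) = -95/104.
Against Y this mix gives (85/104)·(-4) + (19/104)·4 = -33/13.
Against Z this mix gives (85/104)·(-2) + (19/104)·6 = -7/13.
The defender will play Y, holding the attacker to -33/13. Shifting weight toward the row that does better against Y would raise this floor (the equalizing mix achieves -20/13 against both Y and X), so the proposed strategy is not optimal.

No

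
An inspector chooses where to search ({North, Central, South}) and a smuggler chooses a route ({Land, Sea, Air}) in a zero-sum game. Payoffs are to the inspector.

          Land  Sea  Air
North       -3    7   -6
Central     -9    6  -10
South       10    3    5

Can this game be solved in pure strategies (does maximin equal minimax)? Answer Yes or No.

Row minima: North → -6, Central → -10, South → 3; maximin = 3.
Column maxima: Land → 10, Sea → 7, Air → 5; minimax = 5.
3 ≠ 5, so no pure-strategy equilibrium exists.

No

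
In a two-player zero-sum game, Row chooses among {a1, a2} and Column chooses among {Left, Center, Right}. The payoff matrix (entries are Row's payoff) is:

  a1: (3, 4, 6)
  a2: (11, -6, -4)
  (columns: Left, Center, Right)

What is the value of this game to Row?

Row minima: a1 → 3, a2 → -6; maximin = 3.
Column maxima: Left → 11, Center → 4, Right → 6; minimax = 4.
3 ≠ 4, so there is no saddle point; optimal play is mixed.
Right is strictly dominated by Center (it gives Row strictly more in every row), so Column never plays it.
On the remaining 2×2 (a1, a2 vs Left, Center):
Let Row play a1 with probability p. Expected payoff against Left: 3p + 11(1−p) = −8p + 11; against Center: 4p + (-6)(1−p) = 10p − 6.
Setting these equal: −8p + 11 = 10p − 6 ⇒ −18p = -17 ⇒ p = 17/18, and the value is (-8)·(17/18) + 11 = 31/9.
For Column: with q = P(Left), equating a1's and a2's payoffs gives −q + 4 = 17q − 6 ⇒ q = 5/9.

31/9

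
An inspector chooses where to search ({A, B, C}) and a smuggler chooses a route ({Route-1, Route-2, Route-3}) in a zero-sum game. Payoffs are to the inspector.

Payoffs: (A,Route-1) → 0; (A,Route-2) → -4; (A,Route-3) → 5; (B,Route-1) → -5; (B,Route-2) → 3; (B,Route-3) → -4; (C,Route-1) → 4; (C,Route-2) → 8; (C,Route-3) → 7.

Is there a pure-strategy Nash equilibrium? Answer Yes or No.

Row minima: A → -4, B → -5, C → 4; maximin = 4.
Column maxima: Route-1 → 4, Route-2 → 8, Route-3 → 7; minimax = 4.
maximin = minimax = 4, so a saddle point exists.

Yes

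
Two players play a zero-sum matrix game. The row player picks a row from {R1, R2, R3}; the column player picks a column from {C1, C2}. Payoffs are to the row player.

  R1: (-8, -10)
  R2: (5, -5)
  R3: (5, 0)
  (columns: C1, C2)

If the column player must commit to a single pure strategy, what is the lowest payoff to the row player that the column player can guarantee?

Column maxima: C1 → 5, C2 → 0.
The smallest of these is 0.

0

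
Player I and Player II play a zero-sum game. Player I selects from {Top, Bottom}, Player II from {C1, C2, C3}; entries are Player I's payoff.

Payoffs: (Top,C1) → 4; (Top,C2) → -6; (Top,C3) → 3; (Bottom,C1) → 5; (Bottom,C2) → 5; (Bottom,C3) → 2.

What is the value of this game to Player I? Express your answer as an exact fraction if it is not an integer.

Row minima: Top → -6, Bottom → 2; maximin = 2.
Column maxima: C1 → 5, C2 → 5, C3 → 3; minimax = 3.
2 ≠ 3, so there is no saddle point; optimal play is mixed.
C1 is strictly dominated by C3 (it gives Player I strictly more in every row), so Player II never plays it.
On the remaining 2×2 (Top, Bottom vs C2, C3):
Let Player I play Top with probability p. Expected payoff against C2: (-6)p + 5(1−p) = −11p + 5; against C3: 3p + 2(1−p) = p + 2.
Setting these equal: −11p + 5 = p + 2 ⇒ −12p = -3 ⇒ p = 1/4, and the value is (-11)·(1/4) + 5 = 9/4.
For Player II: with q = P(C2), equating Top's and Bottom's payoffs gives −9q + 3 = 3q + 2 ⇒ q = 1/12.

9/4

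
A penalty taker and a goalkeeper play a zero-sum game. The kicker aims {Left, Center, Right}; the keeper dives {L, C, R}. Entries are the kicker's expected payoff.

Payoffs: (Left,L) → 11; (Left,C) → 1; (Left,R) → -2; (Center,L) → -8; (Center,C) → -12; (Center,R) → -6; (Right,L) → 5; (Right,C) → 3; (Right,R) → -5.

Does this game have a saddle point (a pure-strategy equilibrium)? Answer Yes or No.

Yes

Row minima: Left → -2, Center → -12, Right → -5; maximin = -2.
Column maxima: L → 11, C → 3, R → -2; minimax = -2.
maximin = minimax = -2, so a saddle point exists.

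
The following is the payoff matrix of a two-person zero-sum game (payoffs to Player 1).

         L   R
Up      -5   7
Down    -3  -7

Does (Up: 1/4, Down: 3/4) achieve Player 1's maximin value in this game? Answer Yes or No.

Against L this mix gives (1/4)·(-5) + (3/4)·(-3) = -7/2.
Against R this mix gives (1/4)·7 + (3/4)·(-7) = -7/2.
All of Player 2's active replies (L, R) yield -7/2, and no column does worse for Player 1. The mix makes Player 2 indifferent and guarantees -7/2, so it is optimal.

Yes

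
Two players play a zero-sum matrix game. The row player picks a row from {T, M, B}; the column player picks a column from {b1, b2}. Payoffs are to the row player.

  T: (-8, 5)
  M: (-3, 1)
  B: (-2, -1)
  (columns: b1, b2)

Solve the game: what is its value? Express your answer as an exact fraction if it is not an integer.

Row minima: T → -8, M → -3, B → -2; maximin = -2.
Column maxima: b1 → -2, b2 → 5; minimax = -2.
Since maximin = minimax = -2, there is a saddle point and the value is -2.

-2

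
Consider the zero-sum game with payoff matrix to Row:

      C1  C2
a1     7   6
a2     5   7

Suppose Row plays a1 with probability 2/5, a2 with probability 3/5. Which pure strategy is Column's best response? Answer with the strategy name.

C1

If Column plays C1, Row's expected payoff is (2/5)·7 + (3/5)·5 = 29/5.
If Column plays C2, Row's expected payoff is (2/5)·6 + (3/5)·7 = 33/5.
Column minimizes Row's payoff; the smallest is 29/5, so the best response is C1.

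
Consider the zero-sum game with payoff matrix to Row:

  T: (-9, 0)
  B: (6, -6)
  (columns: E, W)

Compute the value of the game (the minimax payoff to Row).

-18/7

Row minima: T → -9, B → -6; maximin = -6.
Column maxima: E → 6, W → 0; minimax = 0.
-6 ≠ 0, so there is no saddle point; optimal play is mixed.
Let Row play T with probability p. Expected payoff against E: (-9)p + 6(1−p) = −15p + 6; against W: 0p + (-6)(1−p) = 6p − 6.
Setting these equal: −15p + 6 = 6p − 6 ⇒ −21p = -12 ⇒ p = 4/7, and the value is (-15)·(4/7) + 6 = -18/7.
For Column: with q = P(E), equating T's and B's payoffs gives −9q = 12q − 6 ⇒ q = 2/7.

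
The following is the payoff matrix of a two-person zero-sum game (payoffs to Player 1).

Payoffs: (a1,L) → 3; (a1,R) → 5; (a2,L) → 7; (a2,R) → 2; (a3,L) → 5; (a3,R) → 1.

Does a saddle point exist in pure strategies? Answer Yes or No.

Row minima: a1 → 3, a2 → 2, a3 → 1; maximin = 3.
Column maxima: L → 7, R → 5; minimax = 5.
3 ≠ 5, so no pure-strategy equilibrium exists.

No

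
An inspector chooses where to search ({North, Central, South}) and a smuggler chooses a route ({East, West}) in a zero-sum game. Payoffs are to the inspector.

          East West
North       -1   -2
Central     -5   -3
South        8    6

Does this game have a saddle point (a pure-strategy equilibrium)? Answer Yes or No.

Yes

Row minima: North → -2, Central → -5, South → 6; maximin = 6.
Column maxima: East → 8, West → 6; minimax = 6.
maximin = minimax = 6, so a saddle point exists.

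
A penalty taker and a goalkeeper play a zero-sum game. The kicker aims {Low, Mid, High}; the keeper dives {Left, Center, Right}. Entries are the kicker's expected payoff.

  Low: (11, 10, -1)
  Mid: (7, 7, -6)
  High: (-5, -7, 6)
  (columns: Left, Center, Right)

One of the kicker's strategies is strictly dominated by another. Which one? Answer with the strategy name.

Mid

Low gives a strictly higher payoff than Mid against every column: 11 > 7, 10 > 7, -1 > -6.
So Mid is strictly dominated and the kicker never plays it.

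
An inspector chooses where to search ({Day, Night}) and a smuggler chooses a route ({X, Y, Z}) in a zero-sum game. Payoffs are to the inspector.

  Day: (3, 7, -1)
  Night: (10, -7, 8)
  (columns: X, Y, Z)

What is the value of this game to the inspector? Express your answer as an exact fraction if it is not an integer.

Row minima: Day → -1, Night → -7; maximin = -1.
Column maxima: X → 10, Y → 7, Z → 8; minimax = 7.
-1 ≠ 7, so there is no saddle point; optimal play is mixed.
X is strictly dominated by Z (it gives the inspector strictly more in every row), so the smuggler never plays it.
On the remaining 2×2 (Day, Night vs Y, Z):
Let the inspector play Day with probability p. Expected payoff against Y: 7p + (-7)(1−p) = 14p − 7; against Z: (-1)p + 8(1−p) = −9p + 8.
Setting these equal: 14p − 7 = −9p + 8 ⇒ 23p = 15 ⇒ p = 15/23, and the value is (14)·(15/23) − 7 = 49/23.
For the smuggler: with q = P(Y), equating Day's and Night's payoffs gives 8q − 1 = −15q + 8 ⇒ q = 9/23.

49/23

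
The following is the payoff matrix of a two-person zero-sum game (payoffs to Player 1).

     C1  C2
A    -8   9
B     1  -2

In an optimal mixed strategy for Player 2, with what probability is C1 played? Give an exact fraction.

11/20

Row minima: A → -8, B → -2; maximin = -2.
Column maxima: C1 → 1, C2 → 9; minimax = 1.
-2 ≠ 1, so there is no saddle point; optimal play is mixed.
Let Player 1 play A with probability p. Expected payoff against C1: (-8)p + 1(1−p) = −9p + 1; against C2: 9p + (-2)(1−p) = 11p − 2.
Setting these equal: −9p + 1 = 11p − 2 ⇒ −20p = -3 ⇒ p = 3/20, and the value is (-9)·(3/20) + 1 = -7/20.
For Player 2: with q = P(C1), equating A's and B's payoffs gives −17q + 9 = 3q − 2 ⇒ q = 11/20.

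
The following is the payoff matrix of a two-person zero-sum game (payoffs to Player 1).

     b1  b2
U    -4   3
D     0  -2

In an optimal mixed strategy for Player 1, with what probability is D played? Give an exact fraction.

Row minima: U → -4, D → -2; maximin = -2.
Column maxima: b1 → 0, b2 → 3; minimax = 0.
-2 ≠ 0, so there is no saddle point; optimal play is mixed.
Let Player 1 play U with probability p. Expected payoff against b1: (-4)p + 0(1−p) = −4p; against b2: 3p + (-2)(1−p) = 5p − 2.
Setting these equal: −4p = 5p − 2 ⇒ −9p = -2 ⇒ p = 2/9, and the value is (-4)·(2/9) = -8/9.
For Player 2: with q = P(b1), equating U's and D's payoffs gives −7q + 3 = 2q − 2 ⇒ q = 5/9.

7/9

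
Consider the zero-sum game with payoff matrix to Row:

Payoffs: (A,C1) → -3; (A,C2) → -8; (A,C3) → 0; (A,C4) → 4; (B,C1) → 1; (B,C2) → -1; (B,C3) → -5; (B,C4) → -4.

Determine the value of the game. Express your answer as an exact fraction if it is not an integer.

Row minima: A → -8, B → -5; maximin = -5.
Column maxima: C1 → 1, C2 → -1, C3 → 0, C4 → 4; minimax = -1.
-5 ≠ -1, so there is no saddle point; optimal play is mixed.
C1 is strictly dominated by C2 (it gives Row strictly more in every row), so Column never plays it.
C4 is strictly dominated by C3 (it gives Row strictly more in every row), so Column never plays it.
On the remaining 2×2 (A, B vs C2, C3):
Let Row play A with probability p. Expected payoff against C2: (-8)p + (-1)(1−p) = −7p − 1; against C3: 0p + (-5)(1−p) = 5p − 5.
Setting these equal: −7p − 1 = 5p − 5 ⇒ −12p = -4 ⇒ p = 1/3, and the value is (-7)·(1/3) − 1 = -10/3.
For Column: with q = P(C2), equating A's and B's payoffs gives −8q = 4q − 5 ⇒ q = 5/12.

-10/3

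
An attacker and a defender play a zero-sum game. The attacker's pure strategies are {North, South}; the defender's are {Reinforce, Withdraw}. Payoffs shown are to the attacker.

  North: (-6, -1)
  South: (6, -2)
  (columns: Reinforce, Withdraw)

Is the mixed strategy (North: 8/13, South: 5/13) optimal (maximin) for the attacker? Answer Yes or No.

Against Reinforce this mix gives (8/13)·(-6) + (5/13)·6 = -18/13.
Against Withdraw this mix gives (8/13)·(-1) + (5/13)·(-2) = -18/13.
All of the defender's active replies (Reinforce, Withdraw) yield -18/13, and no column does worse for the attacker. The mix makes the defender indifferent and guarantees -18/13, so it is optimal.

Yes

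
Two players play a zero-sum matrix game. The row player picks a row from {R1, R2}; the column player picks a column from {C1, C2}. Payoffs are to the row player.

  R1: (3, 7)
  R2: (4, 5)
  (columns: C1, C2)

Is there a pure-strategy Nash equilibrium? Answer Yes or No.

Row minima: R1 → 3, R2 → 4; maximin = 4.
Column maxima: C1 → 4, C2 → 7; minimax = 4.
maximin = minimax = 4, so a saddle point exists.

Yes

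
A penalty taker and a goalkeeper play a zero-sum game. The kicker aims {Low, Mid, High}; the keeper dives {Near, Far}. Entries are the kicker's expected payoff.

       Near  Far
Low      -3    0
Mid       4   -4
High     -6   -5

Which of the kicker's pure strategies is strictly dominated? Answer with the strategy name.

High

Low gives a strictly higher payoff than High against every column: -3 > -6, 0 > -5.
So High is strictly dominated and the kicker never plays it.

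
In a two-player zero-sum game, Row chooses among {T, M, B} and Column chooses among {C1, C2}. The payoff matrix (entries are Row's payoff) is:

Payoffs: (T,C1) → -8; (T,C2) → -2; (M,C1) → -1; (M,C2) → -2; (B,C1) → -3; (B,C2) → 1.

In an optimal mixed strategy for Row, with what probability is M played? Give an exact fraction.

4/5

Row minima: T → -8, M → -2, B → -3; maximin = -2.
Column maxima: C1 → -1, C2 → 1; minimax = -1.
-2 ≠ -1, so there is no saddle point; optimal play is mixed.
T is strictly dominated by B, so Row never plays it.
On the remaining 2×2 (M, B vs C1, C2):
Let Row play M with probability p. Expected payoff against C1: (-1)p + (-3)(1−p) = 2p − 3; against C2: (-2)p + 1(1−p) = −3p + 1.
Setting these equal: 2p − 3 = −3p + 1 ⇒ 5p = 4 ⇒ p = 4/5, and the value is (2)·(4/5) − 3 = -7/5.
For Column: with q = P(C1), equating M's and B's payoffs gives q − 2 = −4q + 1 ⇒ q = 3/5.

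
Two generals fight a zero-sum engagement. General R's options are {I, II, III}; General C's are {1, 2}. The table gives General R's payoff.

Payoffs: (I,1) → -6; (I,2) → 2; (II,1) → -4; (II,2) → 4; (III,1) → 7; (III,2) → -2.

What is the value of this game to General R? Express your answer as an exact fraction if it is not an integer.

Row minima: I → -6, II → -4, III → -2; maximin = -2.
Column maxima: 1 → 7, 2 → 4; minimax = 4.
-2 ≠ 4, so there is no saddle point; optimal play is mixed.
I is strictly dominated by II, so General R never plays it.
On the remaining 2×2 (II, III vs 1, 2):
Let General R play II with probability p. Expected payoff against 1: (-4)p + 7(1−p) = −11p + 7; against 2: 4p + (-2)(1−p) = 6p − 2.
Setting these equal: −11p + 7 = 6p − 2 ⇒ −17p = -9 ⇒ p = 9/17, and the value is (-11)·(9/17) + 7 = 20/17.
For General C: with q = P(1), equating II's and III's payoffs gives −8q + 4 = 9q − 2 ⇒ q = 6/17.

20/17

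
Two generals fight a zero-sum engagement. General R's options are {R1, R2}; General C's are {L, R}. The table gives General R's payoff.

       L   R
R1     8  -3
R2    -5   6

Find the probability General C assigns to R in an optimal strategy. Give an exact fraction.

13/22

Row minima: R1 → -3, R2 → -5; maximin = -3.
Column maxima: L → 8, R → 6; minimax = 6.
-3 ≠ 6, so there is no saddle point; optimal play is mixed.
Let General R play R1 with probability p. Expected payoff against L: 8p + (-5)(1−p) = 13p − 5; against R: (-3)p + 6(1−p) = −9p + 6.
Setting these equal: 13p − 5 = −9p + 6 ⇒ 22p = 11 ⇒ p = 1/2, and the value is (13)·(1/2) − 5 = 3/2.
For General C: with q = P(L), equating R1's and R2's payoffs gives 11q − 3 = −11q + 6 ⇒ q = 9/22.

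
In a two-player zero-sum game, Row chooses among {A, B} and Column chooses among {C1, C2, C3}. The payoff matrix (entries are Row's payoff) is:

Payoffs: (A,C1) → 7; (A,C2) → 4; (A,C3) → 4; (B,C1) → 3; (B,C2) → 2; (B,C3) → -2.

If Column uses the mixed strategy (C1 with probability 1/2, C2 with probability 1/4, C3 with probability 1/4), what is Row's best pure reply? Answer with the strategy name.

Expected payoff of A: (1/2)·7 + (1/4)·4 + (1/4)·4 = 11/2.
Expected payoff of B: (1/2)·3 + (1/4)·2 + (1/4)·(-2) = 3/2.
The largest is 11/2, so Row's best response is A.

A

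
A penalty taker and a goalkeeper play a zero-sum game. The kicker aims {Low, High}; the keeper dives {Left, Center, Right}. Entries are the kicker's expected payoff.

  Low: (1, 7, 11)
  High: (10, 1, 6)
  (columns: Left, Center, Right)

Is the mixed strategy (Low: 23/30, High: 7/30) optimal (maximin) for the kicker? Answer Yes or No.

No

Against Left this mix gives (23/30)·1 + (7/30)·10 = 31/10.
Against Center this mix gives (23/30)·7 + (7/30)·1 = 28/5.
Against Right this mix gives (23/30)·11 + (7/30)·6 = 59/6.
The keeper will play Left, holding the kicker to 31/10. Shifting weight toward the row that does better against Left would raise this floor (the equalizing mix achieves 23/5 against both Left and Center), so the proposed strategy is not optimal.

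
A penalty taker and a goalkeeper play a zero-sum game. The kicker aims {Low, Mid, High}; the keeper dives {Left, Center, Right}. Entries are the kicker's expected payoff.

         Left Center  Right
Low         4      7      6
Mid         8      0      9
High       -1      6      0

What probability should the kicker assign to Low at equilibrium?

Row minima: Low → 4, Mid → 0, High → -1; maximin = 4.
Column maxima: Left → 8, Center → 7, Right → 9; minimax = 7.
4 ≠ 7, so there is no saddle point; optimal play is mixed.
High is strictly dominated by Low, so the kicker never plays it.
Right is strictly dominated by Left (it gives the kicker strictly more in every row), so the keeper never plays it.
On the remaining 2×2 (Low, Mid vs Left, Center):
Let the kicker play Low with probability p. Expected payoff against Left: 4p + 8(1−p) = −4p + 8; against Center: 7p + 0(1−p) = 7p.
Setting these equal: −4p + 8 = 7p ⇒ −11p = -8 ⇒ p = 8/11, and the value is (-4)·(8/11) + 8 = 56/11.
For the keeper: with q = P(Left), equating Low's and Mid's payoffs gives −3q + 7 = 8q ⇒ q = 7/11.

8/11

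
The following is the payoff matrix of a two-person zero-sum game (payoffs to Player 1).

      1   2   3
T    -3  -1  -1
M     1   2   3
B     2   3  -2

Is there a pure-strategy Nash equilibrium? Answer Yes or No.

Row minima: T → -3, M → 1, B → -2; maximin = 1.
Column maxima: 1 → 2, 2 → 3, 3 → 3; minimax = 2.
1 ≠ 2, so no pure-strategy equilibrium exists.

No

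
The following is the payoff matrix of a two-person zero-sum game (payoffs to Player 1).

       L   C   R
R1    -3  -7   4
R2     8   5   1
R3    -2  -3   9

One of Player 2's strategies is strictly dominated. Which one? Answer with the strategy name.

C holds Player 1's payoff strictly below L in every row: -7 < -3, 5 < 8, -3 < -2.
So L is strictly dominated for Player 2.

L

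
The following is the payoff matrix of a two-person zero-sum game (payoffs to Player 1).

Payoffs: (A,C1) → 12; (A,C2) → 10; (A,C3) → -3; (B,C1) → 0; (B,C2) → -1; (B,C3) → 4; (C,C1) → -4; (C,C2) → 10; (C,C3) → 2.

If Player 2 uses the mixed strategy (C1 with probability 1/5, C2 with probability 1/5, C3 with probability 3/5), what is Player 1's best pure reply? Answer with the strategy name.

A

Expected payoff of A: (1/5)·12 + (1/5)·10 + (3/5)·(-3) = 13/5.
Expected payoff of B: (1/5)·0 + (1/5)·(-1) + (3/5)·4 = 11/5.
Expected payoff of C: (1/5)·(-4) + (1/5)·10 + (3/5)·2 = 12/5.
The largest is 13/5, so Player 1's best response is A.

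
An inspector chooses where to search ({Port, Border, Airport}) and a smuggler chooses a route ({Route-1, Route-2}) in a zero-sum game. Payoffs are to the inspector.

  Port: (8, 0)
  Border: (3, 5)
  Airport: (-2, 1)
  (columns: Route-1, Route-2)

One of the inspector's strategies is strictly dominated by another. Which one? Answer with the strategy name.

Airport

Border gives a strictly higher payoff than Airport against every column: 3 > -2, 5 > 1.
So Airport is strictly dominated and the inspector never plays it.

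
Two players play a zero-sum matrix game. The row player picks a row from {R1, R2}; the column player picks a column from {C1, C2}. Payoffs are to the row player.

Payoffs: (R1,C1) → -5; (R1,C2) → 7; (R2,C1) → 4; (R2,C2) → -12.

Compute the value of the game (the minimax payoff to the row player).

-8/7

Row minima: R1 → -5, R2 → -12; maximin = -5.
Column maxima: C1 → 4, C2 → 7; minimax = 4.
-5 ≠ 4, so there is no saddle point; optimal play is mixed.
Let the row player play R1 with probability p. Expected payoff against C1: (-5)p + 4(1−p) = −9p + 4; against C2: 7p + (-12)(1−p) = 19p − 12.
Setting these equal: −9p + 4 = 19p − 12 ⇒ −28p = -16 ⇒ p = 4/7, and the value is (-9)·(4/7) + 4 = -8/7.
For the column player: with q = P(C1), equating R1's and R2's payoffs gives −12q + 7 = 16q − 12 ⇒ q = 19/28.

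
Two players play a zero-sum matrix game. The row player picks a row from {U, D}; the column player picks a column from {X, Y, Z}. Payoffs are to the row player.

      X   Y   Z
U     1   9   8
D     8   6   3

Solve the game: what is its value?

Row minima: U → 1, D → 3; maximin = 3.
Column maxima: X → 8, Y → 9, Z → 8; minimax = 8.
3 ≠ 8, so there is no saddle point; optimal play is mixed.
Y is strictly dominated by Z (it gives the row player strictly more in every row), so the column player never plays it.
On the remaining 2×2 (U, D vs X, Z):
Let the row player play U with probability p. Expected payoff against X: 1p + 8(1−p) = −7p + 8; against Z: 8p + 3(1−p) = 5p + 3.
Setting these equal: −7p + 8 = 5p + 3 ⇒ −12p = -5 ⇒ p = 5/12, and the value is (-7)·(5/12) + 8 = 61/12.
For the column player: with q = P(X), equating U's and D's payoffs gives −7q + 8 = 5q + 3 ⇒ q = 5/12.

61/12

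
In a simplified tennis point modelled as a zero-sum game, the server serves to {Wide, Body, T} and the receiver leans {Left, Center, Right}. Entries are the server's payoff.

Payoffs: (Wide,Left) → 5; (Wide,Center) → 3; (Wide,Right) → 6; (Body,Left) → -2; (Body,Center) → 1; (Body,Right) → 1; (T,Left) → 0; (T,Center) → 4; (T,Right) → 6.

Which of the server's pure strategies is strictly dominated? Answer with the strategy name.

Body

Wide gives a strictly higher payoff than Body against every column: 5 > -2, 3 > 1, 6 > 1.
So Body is strictly dominated and the server never plays it.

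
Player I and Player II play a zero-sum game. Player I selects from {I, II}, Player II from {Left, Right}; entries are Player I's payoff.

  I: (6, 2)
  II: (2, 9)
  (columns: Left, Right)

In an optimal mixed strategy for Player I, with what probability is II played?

Row minima: I → 2, II → 2; maximin = 2.
Column maxima: Left → 6, Right → 9; minimax = 6.
2 ≠ 6, so there is no saddle point; optimal play is mixed.
Let Player I play I with probability p. Expected payoff against Left: 6p + 2(1−p) = 4p + 2; against Right: 2p + 9(1−p) = −7p + 9.
Setting these equal: 4p + 2 = −7p + 9 ⇒ 11p = 7 ⇒ p = 7/11, and the value is (4)·(7/11) + 2 = 50/11.
For Player II: with q = P(Left), equating I's and II's payoffs gives 4q + 2 = −7q + 9 ⇒ q = 7/11.

4/11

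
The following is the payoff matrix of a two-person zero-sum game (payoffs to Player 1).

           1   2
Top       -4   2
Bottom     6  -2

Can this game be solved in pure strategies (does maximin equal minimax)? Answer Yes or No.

Row minima: Top → -4, Bottom → -2; maximin = -2.
Column maxima: 1 → 6, 2 → 2; minimax = 2.
-2 ≠ 2, so no pure-strategy equilibrium exists.

No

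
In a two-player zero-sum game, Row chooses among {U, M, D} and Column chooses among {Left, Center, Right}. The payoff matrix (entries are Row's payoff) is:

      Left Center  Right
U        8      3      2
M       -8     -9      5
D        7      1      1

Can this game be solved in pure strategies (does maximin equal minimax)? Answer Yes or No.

No

Row minima: U → 2, M → -9, D → 1; maximin = 2.
Column maxima: Left → 8, Center → 3, Right → 5; minimax = 3.
2 ≠ 3, so no pure-strategy equilibrium exists.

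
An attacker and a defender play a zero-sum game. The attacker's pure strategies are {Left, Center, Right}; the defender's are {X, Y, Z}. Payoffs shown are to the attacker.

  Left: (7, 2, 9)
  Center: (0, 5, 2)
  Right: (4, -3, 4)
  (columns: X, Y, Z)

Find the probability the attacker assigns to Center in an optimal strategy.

Row minima: Left → 2, Center → 0, Right → -3; maximin = 2.
Column maxima: X → 7, Y → 5, Z → 9; minimax = 5.
2 ≠ 5, so there is no saddle point; optimal play is mixed.
Right is strictly dominated by Left, so the attacker never plays it.
With Right eliminated, Z is strictly dominated by X (it gives the attacker strictly more in every remaining row), so the defender never plays it.
On the remaining 2×2 (Left, Center vs X, Y):
Let the attacker play Left with probability p. Expected payoff against X: 7p + 0(1−p) = 7p; against Y: 2p + 5(1−p) = −3p + 5.
Setting these equal: 7p = −3p + 5 ⇒ 10p = 5 ⇒ p = 1/2, and the value is (7)·(1/2) = 7/2.
For the defender: with q = P(X), equating Left's and Center's payoffs gives 5q + 2 = −5q + 5 ⇒ q = 3/10.

1/2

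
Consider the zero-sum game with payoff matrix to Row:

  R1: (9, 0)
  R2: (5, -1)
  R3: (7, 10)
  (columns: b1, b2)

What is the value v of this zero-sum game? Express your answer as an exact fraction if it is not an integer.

15/2

Row minima: R1 → 0, R2 → -1, R3 → 7; maximin = 7.
Column maxima: b1 → 9, b2 → 10; minimax = 9.
7 ≠ 9, so there is no saddle point; optimal play is mixed.
R2 is strictly dominated by R1, so Row never plays it.
On the remaining 2×2 (R1, R3 vs b1, b2):
Let Row play R1 with probability p. Expected payoff against b1: 9p + 7(1−p) = 2p + 7; against b2: 0p + 10(1−p) = −10p + 10.
Setting these equal: 2p + 7 = −10p + 10 ⇒ 12p = 3 ⇒ p = 1/4, and the value is (2)·(1/4) + 7 = 15/2.
For Column: with q = P(b1), equating R1's and R3's payoffs gives 9q = −3q + 10 ⇒ q = 5/6.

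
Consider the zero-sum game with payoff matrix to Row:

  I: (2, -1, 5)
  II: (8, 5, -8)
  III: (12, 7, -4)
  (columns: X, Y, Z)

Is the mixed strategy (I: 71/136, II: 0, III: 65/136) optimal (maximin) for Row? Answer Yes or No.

Against X this mix gives (71/136)·2 + (65/136)·12 = 461/68.
Against Y this mix gives (71/136)·(-1) + (65/136)·7 = 48/17.
Against Z this mix gives (71/136)·5 + (65/136)·(-4) = 95/136.
Column will play Z, holding Row to 95/136. Shifting weight toward the row that does better against Z would raise this floor (the equalizing mix achieves 31/17 against both Z and Y), so the proposed strategy is not optimal.

No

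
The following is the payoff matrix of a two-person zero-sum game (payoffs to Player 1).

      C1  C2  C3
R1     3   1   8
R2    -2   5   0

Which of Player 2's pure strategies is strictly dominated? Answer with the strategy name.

C3

C1 holds Player 1's payoff strictly below C3 in every row: 3 < 8, -2 < 0.
So C3 is strictly dominated for Player 2.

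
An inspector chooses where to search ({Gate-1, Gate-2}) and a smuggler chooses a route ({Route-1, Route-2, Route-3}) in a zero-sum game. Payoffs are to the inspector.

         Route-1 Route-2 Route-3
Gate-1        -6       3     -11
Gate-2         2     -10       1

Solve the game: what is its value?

-107/25

Row minima: Gate-1 → -11, Gate-2 → -10; maximin = -10.
Column maxima: Route-1 → 2, Route-2 → 3, Route-3 → 1; minimax = 1.
-10 ≠ 1, so there is no saddle point; optimal play is mixed.
Route-1 is strictly dominated by Route-3 (it gives the inspector strictly more in every row), so the smuggler never plays it.
On the remaining 2×2 (Gate-1, Gate-2 vs Route-2, Route-3):
Let the inspector play Gate-1 with probability p. Expected payoff against Route-2: 3p + (-10)(1−p) = 13p − 10; against Route-3: (-11)p + 1(1−p) = −12p + 1.
Setting these equal: 13p − 10 = −12p + 1 ⇒ 25p = 11 ⇒ p = 11/25, and the value is (13)·(11/25) − 10 = -107/25.
For the smuggler: with q = P(Route-2), equating Gate-1's and Gate-2's payoffs gives 14q − 11 = −11q + 1 ⇒ q = 12/25.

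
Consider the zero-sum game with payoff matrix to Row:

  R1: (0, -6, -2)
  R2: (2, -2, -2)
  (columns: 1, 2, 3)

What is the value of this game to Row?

-2

Row minima: R1 → -6, R2 → -2; maximin = -2.
Column maxima: 1 → 2, 2 → -2, 3 → -2; minimax = -2.
Since maximin = minimax = -2, there is a saddle point and the value is -2.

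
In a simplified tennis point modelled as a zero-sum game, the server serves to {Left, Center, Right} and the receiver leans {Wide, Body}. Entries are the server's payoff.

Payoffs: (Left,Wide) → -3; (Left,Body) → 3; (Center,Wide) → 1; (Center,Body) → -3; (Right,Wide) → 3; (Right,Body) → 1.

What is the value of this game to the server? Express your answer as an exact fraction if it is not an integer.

3/2

Row minima: Left → -3, Center → -3, Right → 1; maximin = 1.
Column maxima: Wide → 3, Body → 3; minimax = 3.
1 ≠ 3, so there is no saddle point; optimal play is mixed.
Center is strictly dominated by Right, so the server never plays it.
On the remaining 2×2 (Left, Right vs Wide, Body):
Let the server play Left with probability p. Expected payoff against Wide: (-3)p + 3(1−p) = −6p + 3; against Body: 3p + 1(1−p) = 2p + 1.
Setting these equal: −6p + 3 = 2p + 1 ⇒ −8p = -2 ⇒ p = 1/4, and the value is (-6)·(1/4) + 3 = 3/2.
For the receiver: with q = P(Wide), equating Left's and Right's payoffs gives −6q + 3 = 2q + 1 ⇒ q = 1/4.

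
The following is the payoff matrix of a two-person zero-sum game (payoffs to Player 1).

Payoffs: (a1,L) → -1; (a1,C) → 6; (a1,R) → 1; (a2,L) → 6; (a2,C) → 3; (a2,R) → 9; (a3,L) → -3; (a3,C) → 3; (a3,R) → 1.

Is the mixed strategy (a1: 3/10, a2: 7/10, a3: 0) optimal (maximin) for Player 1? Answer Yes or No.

Yes

Against L this mix gives (3/10)·(-1) + (7/10)·6 = 39/10.
Against C this mix gives (3/10)·6 + (7/10)·3 = 39/10.
Against R this mix gives (3/10)·1 + (7/10)·9 = 33/5.
All of Player 2's active replies (L, C) yield 39/10, and no column does worse for Player 1. The mix makes Player 2 indifferent and guarantees 39/10, so it is optimal.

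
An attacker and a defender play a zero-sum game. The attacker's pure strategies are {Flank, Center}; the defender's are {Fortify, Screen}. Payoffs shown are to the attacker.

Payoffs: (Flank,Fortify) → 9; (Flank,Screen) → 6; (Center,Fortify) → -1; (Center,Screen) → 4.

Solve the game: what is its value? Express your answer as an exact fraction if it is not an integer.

Row minima: Flank → 6, Center → -1; maximin = 6.
Column maxima: Fortify → 9, Screen → 6; minimax = 6.
Since maximin = minimax = 6, there is a saddle point and the value is 6.

6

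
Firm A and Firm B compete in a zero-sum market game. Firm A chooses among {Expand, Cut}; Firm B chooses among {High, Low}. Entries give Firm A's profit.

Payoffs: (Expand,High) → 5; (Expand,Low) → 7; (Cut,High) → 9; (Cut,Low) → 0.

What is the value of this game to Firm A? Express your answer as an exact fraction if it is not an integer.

Row minima: Expand → 5, Cut → 0; maximin = 5.
Column maxima: High → 9, Low → 7; minimax = 7.
5 ≠ 7, so there is no saddle point; optimal play is mixed.
Let Firm A play Expand with probability p. Expected payoff against High: 5p + 9(1−p) = −4p + 9; against Low: 7p + 0(1−p) = 7p.
Setting these equal: −4p + 9 = 7p ⇒ −11p = -9 ⇒ p = 9/11, and the value is (-4)·(9/11) + 9 = 63/11.
For Firm B: with q = P(High), equating Expand's and Cut's payoffs gives −2q + 7 = 9q ⇒ q = 7/11.

63/11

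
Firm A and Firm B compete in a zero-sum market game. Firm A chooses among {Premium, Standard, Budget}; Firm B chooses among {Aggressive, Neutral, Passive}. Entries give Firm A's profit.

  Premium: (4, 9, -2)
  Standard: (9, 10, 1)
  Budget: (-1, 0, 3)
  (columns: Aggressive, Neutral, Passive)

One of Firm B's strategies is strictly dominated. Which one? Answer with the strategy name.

Aggressive holds Firm A's payoff strictly below Neutral in every row: 4 < 9, 9 < 10, -1 < 0.
So Neutral is strictly dominated for Firm B.

Neutral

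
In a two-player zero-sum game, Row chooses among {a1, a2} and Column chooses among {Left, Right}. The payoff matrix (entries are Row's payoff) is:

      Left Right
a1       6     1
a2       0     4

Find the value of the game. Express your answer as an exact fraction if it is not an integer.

Row minima: a1 → 1, a2 → 0; maximin = 1.
Column maxima: Left → 6, Right → 4; minimax = 4.
1 ≠ 4, so there is no saddle point; optimal play is mixed.
Let Row play a1 with probability p. Expected payoff against Left: 6p + 0(1−p) = 6p; against Right: 1p + 4(1−p) = −3p + 4.
Setting these equal: 6p = −3p + 4 ⇒ 9p = 4 ⇒ p = 4/9, and the value is (6)·(4/9) = 8/3.
For Column: with q = P(Left), equating a1's and a2's payoffs gives 5q + 1 = −4q + 4 ⇒ q = 1/3.

8/3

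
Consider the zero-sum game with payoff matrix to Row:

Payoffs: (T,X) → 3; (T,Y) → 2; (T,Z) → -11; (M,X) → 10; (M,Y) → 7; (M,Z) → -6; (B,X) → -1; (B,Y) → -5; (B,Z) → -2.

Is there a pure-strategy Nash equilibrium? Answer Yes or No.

No

Row minima: T → -11, M → -6, B → -5; maximin = -5.
Column maxima: X → 10, Y → 7, Z → -2; minimax = -2.
-5 ≠ -2, so no pure-strategy equilibrium exists.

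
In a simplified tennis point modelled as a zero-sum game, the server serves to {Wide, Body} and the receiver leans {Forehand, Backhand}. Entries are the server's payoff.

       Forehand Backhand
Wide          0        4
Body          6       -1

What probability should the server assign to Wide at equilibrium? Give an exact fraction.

7/11

Row minima: Wide → 0, Body → -1; maximin = 0.
Column maxima: Forehand → 6, Backhand → 4; minimax = 4.
0 ≠ 4, so there is no saddle point; optimal play is mixed.
Let the server play Wide with probability p. Expected payoff against Forehand: 0p + 6(1−p) = −6p + 6; against Backhand: 4p + (-1)(1−p) = 5p − 1.
Setting these equal: −6p + 6 = 5p − 1 ⇒ −11p = -7 ⇒ p = 7/11, and the value is (-6)·(7/11) + 6 = 24/11.
For the receiver: with q = P(Forehand), equating Wide's and Body's payoffs gives −4q + 4 = 7q − 1 ⇒ q = 5/11.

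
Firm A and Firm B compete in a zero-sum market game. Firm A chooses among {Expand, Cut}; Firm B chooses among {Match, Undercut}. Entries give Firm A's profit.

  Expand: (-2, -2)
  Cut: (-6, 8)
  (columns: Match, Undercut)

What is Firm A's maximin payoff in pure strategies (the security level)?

Row minima: Expand → -2, Cut → -6.
The best of these is -2.

-2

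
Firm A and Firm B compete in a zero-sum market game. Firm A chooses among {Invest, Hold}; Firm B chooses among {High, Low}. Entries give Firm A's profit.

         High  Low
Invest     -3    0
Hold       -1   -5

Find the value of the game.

-15/7

Row minima: Invest → -3, Hold → -5; maximin = -3.
Column maxima: High → -1, Low → 0; minimax = -1.
-3 ≠ -1, so there is no saddle point; optimal play is mixed.
Let Firm A play Invest with probability p. Expected payoff against High: (-3)p + (-1)(1−p) = −2p − 1; against Low: 0p + (-5)(1−p) = 5p − 5.
Setting these equal: −2p − 1 = 5p − 5 ⇒ −7p = -4 ⇒ p = 4/7, and the value is (-2)·(4/7) − 1 = -15/7.
For Firm B: with q = P(High), equating Invest's and Hold's payoffs gives −3q = 4q − 5 ⇒ q = 5/7.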